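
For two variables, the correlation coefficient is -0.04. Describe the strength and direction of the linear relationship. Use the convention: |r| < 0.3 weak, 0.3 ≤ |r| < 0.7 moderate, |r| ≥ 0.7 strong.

weak negative

r = -0.04 < 0 so the relationship is negative.
|r| = 0.04, which falls in the weak range.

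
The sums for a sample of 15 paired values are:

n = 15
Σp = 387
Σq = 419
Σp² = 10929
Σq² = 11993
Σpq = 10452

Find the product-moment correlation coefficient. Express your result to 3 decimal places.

-0.686

r = (nΣpq − ΣpΣq) / √[(nΣp² − (Σp)²)(nΣq² − (Σq)²)]
Numerator: 15×10452 − 387×419 = -5373
Denominator: √[(163935 − 149769)(179895 − 175561)] = √[14166 × 4334] = 7835.5245
r = -5373 / 7835.5245 ≈ -0.686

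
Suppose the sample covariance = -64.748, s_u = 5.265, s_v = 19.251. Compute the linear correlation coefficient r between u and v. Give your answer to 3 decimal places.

-0.639

r = Cov(u,v) / (s_u · s_v) = -64.748 / (5.265 × 19.251)
  = -64.748 / 101.3565 ≈ -0.639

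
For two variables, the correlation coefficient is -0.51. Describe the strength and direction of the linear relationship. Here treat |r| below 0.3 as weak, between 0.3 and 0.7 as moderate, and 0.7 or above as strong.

moderate negative

r = -0.51 < 0 so the relationship is negative.
|r| = 0.51, which falls in the moderate range.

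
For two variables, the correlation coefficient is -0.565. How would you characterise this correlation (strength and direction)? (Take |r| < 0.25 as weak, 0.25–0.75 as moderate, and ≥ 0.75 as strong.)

moderate negative

r = -0.565 < 0 so the relationship is negative.
|r| = 0.565, which falls in the moderate range.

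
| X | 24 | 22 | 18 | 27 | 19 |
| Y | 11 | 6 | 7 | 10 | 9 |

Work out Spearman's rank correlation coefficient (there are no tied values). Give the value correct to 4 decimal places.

0.6000

Rank X: 4, 3, 1, 5, 2
Rank Y: 5, 1, 2, 4, 3
d = rank(X) − rank(Y): -1, 2, -1, 1, -1; Σd² = 8
ρ = 1 − 6Σd² / [n(n²−1)] = 1 − 6×8 / (5×24) = 1 − 48/120 ≈ 0.6000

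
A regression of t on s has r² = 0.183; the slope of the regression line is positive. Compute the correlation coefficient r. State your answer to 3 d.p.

|r| = √0.183 = 0.428
The association is positive, so r = 0.428.

0.428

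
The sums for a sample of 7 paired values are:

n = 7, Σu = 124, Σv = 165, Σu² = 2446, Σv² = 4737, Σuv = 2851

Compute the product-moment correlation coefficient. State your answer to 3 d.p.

-0.156

r = (nΣuv − ΣuΣv) / √[(nΣu² − (Σu)²)(nΣv² − (Σv)²)]
Numerator: 7×2851 − 124×165 = -503
Denominator: √[(17122 − 15376)(33159 − 27225)] = √[1746 × 5934] = 3218.8141
r = -503 / 3218.8141 ≈ -0.156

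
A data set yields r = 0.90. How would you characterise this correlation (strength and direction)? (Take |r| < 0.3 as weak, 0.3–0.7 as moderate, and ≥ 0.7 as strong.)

strong positive

r = 0.90 > 0 so the relationship is positive.
|r| = 0.90, which falls in the strong range.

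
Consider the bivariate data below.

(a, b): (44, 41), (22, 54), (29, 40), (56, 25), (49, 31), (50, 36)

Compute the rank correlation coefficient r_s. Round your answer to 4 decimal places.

Rank a: 3, 1, 2, 6, 4, 5
Rank b: 5, 6, 4, 1, 2, 3
d = rank(a) − rank(b): -2, -5, -2, 5, 2, 2; Σd² = 66
ρ = 1 − 6Σd² / [n(n²−1)] = 1 − 6×66 / (6×35) = 1 − 396/210 ≈ -0.8857

-0.8857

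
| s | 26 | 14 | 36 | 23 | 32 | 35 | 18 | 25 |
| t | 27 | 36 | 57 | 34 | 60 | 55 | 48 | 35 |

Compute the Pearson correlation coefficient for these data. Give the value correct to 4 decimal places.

n = 8, Σs = 209, Σt = 352, Σs² = 5895, Σt² = 16584, Σst = 9624
nΣst − ΣsΣt = 76992 − 73568 = 3424
nΣs² − (Σs)² = 47160 − 43681 = 3479; nΣt² − (Σt)² = 132672 − 123904 = 8768
r = 3424 / √(3479 × 8768) = 3424 / 5523.0311 ≈ 0.6199

0.6199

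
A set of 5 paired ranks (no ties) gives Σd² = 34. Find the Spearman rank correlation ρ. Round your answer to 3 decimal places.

ρ = 1 − 6Σd² / [n(n²−1)] = 1 − 6×34 / (5×24)
  = 1 − 204/120 = 1 − 1.7000 ≈ -0.700

-0.700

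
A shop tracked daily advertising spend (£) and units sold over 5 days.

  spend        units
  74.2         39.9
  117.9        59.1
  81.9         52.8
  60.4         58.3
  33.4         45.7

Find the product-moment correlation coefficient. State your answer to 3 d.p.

0.473

n = 5, Σx = 367.8, Σy = 255.8, Σx² = 30877.38, Σy² = 13360.04, Σxy = 19300.49
nΣxy − ΣxΣy = 96502.45 − 94083.24 = 2419.21
nΣx² − (Σx)² = 154386.9 − 135276.84 = 19110.06; nΣy² − (Σy)² = 66800.2 − 65433.64 = 1366.56
r = 2419.21 / √(19110.06 × 1366.56) = 2419.21 / 5110.2880 ≈ 0.473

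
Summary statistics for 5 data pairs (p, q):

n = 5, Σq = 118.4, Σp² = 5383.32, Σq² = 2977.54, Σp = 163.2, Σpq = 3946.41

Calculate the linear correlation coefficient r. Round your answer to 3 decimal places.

r = (nΣpq − ΣpΣq) / √[(nΣp² − (Σp)²)(nΣq² − (Σq)²)]
Numerator: 5×3946.41 − 163.2×118.4 = 409.17
Denominator: √[(26916.6 − 26634.24)(14887.7 − 14018.56)] = √[282.36 × 869.14] = 495.3891
r = 409.17 / 495.3891 ≈ 0.826

0.826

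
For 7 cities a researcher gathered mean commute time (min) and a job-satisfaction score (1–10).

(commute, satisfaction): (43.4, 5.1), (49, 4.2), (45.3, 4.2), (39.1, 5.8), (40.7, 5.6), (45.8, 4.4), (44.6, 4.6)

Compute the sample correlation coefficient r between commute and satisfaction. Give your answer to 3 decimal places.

-0.938

n = 7, Σx = 307.9, Σy = 33.9, Σx² = 13608.75, Σy² = 166.81, Σxy = 1478.78
nΣxy − ΣxΣy = 10351.46 − 10437.81 = -86.35
nΣx² − (Σx)² = 95261.25 − 94802.41 = 458.84; nΣy² − (Σy)² = 1167.67 − 1149.21 = 18.46
r = -86.35 / √(458.84 × 18.46) = -86.35 / 92.0336 ≈ -0.938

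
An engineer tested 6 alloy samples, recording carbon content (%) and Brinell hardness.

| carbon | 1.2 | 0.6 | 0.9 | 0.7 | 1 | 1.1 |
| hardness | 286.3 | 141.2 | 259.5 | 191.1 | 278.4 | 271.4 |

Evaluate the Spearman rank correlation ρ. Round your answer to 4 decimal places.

0.9429

Rank carbon: 6, 1, 3, 2, 4, 5
Rank hardness: 6, 1, 3, 2, 5, 4
d = rank(carbon) − rank(hardness): 0, 0, 0, 0, -1, 1; Σd² = 2
ρ = 1 − 6Σd² / [n(n²−1)] = 1 − 6×2 / (6×35) = 1 − 12/210 ≈ 0.9429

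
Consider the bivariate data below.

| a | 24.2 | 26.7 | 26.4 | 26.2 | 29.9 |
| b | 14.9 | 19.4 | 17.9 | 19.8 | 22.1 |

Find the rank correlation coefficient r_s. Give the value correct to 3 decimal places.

Rank a: 1, 4, 3, 2, 5
Rank b: 1, 3, 2, 4, 5
d = rank(a) − rank(b): 0, 1, 1, -2, 0; Σd² = 6
ρ = 1 − 6Σd² / [n(n²−1)] = 1 − 6×6 / (5×24) = 1 − 36/120 ≈ 0.700

0.700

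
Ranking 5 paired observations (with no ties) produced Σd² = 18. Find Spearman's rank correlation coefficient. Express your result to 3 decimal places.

0.100

ρ = 1 − 6Σd² / [n(n²−1)] = 1 − 6×18 / (5×24)
  = 1 − 108/120 = 1 − 0.9000 ≈ 0.100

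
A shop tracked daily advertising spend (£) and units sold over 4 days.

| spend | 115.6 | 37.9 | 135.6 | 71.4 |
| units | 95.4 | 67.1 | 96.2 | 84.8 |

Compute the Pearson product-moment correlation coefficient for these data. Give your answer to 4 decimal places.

n = 4, Σx = 360.5, Σy = 343.5, Σx² = 38285.09, Σy² = 30049.05, Σxy = 32670.77
nΣxy − ΣxΣy = 130683.08 − 123831.75 = 6851.33
nΣx² − (Σx)² = 153140.36 − 129960.25 = 23180.11; nΣy² − (Σy)² = 120196.2 − 117992.25 = 2203.95
r = 6851.33 / √(23180.11 × 2203.95) = 6851.33 / 7147.5733 ≈ 0.9586

0.9586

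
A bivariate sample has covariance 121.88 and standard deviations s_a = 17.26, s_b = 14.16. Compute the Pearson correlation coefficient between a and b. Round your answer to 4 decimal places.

r = Cov(a,b) / (s_a · s_b) = 121.88 / (17.26 × 14.16)
  = 121.88 / 244.4016 ≈ 0.4987

0.4987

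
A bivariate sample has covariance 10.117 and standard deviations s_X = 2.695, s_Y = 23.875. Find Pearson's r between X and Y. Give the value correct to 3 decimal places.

0.157

r = Cov(X,Y) / (s_X · s_Y) = 10.117 / (2.695 × 23.875)
  = 10.117 / 64.3431 ≈ 0.157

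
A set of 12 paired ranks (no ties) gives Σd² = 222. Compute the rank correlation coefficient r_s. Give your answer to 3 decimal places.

ρ = 1 − 6Σd² / [n(n²−1)] = 1 − 6×222 / (12×143)
  = 1 − 1332/1716 = 1 − 0.7762 ≈ 0.224

0.224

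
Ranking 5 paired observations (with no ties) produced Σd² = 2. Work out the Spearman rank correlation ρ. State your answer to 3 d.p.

0.900

ρ = 1 − 6Σd² / [n(n²−1)] = 1 − 6×2 / (5×24)
  = 1 − 12/120 = 1 − 0.1000 ≈ 0.900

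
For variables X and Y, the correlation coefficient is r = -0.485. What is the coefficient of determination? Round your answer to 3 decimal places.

0.235

r² = (-0.485)² = 0.235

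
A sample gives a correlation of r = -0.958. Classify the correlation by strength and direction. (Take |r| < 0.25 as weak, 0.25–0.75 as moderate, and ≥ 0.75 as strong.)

r = -0.958 < 0 so the relationship is negative.
|r| = 0.958, which falls in the strong range.

strong negative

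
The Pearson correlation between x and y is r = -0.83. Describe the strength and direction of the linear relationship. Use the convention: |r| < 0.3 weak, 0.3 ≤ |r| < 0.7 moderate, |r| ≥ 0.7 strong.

r = -0.83 < 0 so the relationship is negative.
|r| = 0.83, which falls in the strong range.

strong negative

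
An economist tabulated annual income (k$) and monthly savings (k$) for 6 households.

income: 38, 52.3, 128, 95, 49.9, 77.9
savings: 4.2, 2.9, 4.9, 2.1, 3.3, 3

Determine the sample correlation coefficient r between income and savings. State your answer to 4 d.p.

0.2164

n = 6, Σx = 441.1, Σy = 20.4, Σx² = 38146.71, Σy² = 74.36, Σxy = 1536.34
nΣxy − ΣxΣy = 9218.04 − 8998.44 = 219.6
nΣx² − (Σx)² = 228880.26 − 194569.21 = 34311.05; nΣy² − (Σy)² = 446.16 − 416.16 = 30
r = 219.6 / √(34311.05 × 30) = 219.6 / 1014.5598 ≈ 0.2164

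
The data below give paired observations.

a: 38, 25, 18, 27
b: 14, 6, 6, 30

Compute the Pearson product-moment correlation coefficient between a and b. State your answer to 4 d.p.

0.3129

n = 4, Σa = 108, Σb = 56, Σa² = 3122, Σb² = 1168, Σab = 1600
nΣab − ΣaΣb = 6400 − 6048 = 352
nΣa² − (Σa)² = 12488 − 11664 = 824; nΣb² − (Σb)² = 4672 − 3136 = 1536
r = 352 / √(824 × 1536) = 352 / 1125.0173 ≈ 0.3129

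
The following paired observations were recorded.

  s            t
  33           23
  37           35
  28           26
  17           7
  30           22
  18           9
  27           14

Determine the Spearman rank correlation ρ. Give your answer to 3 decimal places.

0.893

Rank s: 6, 7, 4, 1, 5, 2, 3
Rank t: 5, 7, 6, 1, 4, 2, 3
d = rank(s) − rank(t): 1, 0, -2, 0, 1, 0, 0; Σd² = 6
ρ = 1 − 6Σd² / [n(n²−1)] = 1 − 6×6 / (7×48) = 1 − 36/336 ≈ 0.893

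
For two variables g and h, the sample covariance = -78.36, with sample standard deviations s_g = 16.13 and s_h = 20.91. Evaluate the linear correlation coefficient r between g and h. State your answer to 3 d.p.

r = Cov(g,h) / (s_g · s_h) = -78.36 / (16.13 × 20.91)
  = -78.36 / 337.2783 ≈ -0.232

-0.232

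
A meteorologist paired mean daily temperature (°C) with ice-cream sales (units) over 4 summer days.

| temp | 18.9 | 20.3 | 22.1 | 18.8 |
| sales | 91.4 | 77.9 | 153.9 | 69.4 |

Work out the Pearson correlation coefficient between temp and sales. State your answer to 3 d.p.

0.863

n = 4, Σx = 80.1, Σy = 392.6, Σx² = 1611.15, Σy² = 42923.94, Σxy = 8014.74
nΣxy − ΣxΣy = 32058.96 − 31447.26 = 611.7
nΣx² − (Σx)² = 6444.6 − 6416.01 = 28.59; nΣy² − (Σy)² = 171695.76 − 154134.76 = 17561
r = 611.7 / √(28.59 × 17561) = 611.7 / 708.5683 ≈ 0.863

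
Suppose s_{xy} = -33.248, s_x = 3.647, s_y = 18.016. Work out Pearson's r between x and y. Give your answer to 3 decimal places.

r = Cov(x,y) / (s_x · s_y) = -33.248 / (3.647 × 18.016)
  = -33.248 / 65.7044 ≈ -0.506

-0.506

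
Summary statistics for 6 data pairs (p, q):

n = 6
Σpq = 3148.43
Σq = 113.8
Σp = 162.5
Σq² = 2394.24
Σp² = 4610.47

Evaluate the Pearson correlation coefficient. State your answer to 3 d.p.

0.299

r = (nΣpq − ΣpΣq) / √[(nΣp² − (Σp)²)(nΣq² − (Σq)²)]
Numerator: 6×3148.43 − 162.5×113.8 = 398.08
Denominator: √[(27662.82 − 26406.25)(14365.44 − 12950.44)] = √[1256.57 × 1415] = 1333.4341
r = 398.08 / 1333.4341 ≈ 0.299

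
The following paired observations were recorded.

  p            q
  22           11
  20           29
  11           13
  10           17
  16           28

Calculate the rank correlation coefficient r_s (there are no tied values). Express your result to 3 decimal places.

-0.100

Rank p: 5, 4, 2, 1, 3
Rank q: 1, 5, 2, 3, 4
d = rank(p) − rank(q): 4, -1, 0, -2, -1; Σd² = 22
ρ = 1 − 6Σd² / [n(n²−1)] = 1 − 6×22 / (5×24) = 1 − 132/120 ≈ -0.100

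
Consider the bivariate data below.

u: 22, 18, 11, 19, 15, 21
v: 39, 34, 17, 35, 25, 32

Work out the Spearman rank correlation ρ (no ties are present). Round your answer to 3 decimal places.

0.829

Rank u: 6, 3, 1, 4, 2, 5
Rank v: 6, 4, 1, 5, 2, 3
d = rank(u) − rank(v): 0, -1, 0, -1, 0, 2; Σd² = 6
ρ = 1 − 6Σd² / [n(n²−1)] = 1 − 6×6 / (6×35) = 1 − 36/210 ≈ 0.829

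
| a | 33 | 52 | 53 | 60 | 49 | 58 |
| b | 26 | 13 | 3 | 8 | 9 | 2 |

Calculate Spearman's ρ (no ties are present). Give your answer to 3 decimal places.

Rank a: 1, 3, 4, 6, 2, 5
Rank b: 6, 5, 2, 3, 4, 1
d = rank(a) − rank(b): -5, -2, 2, 3, -2, 4; Σd² = 62
ρ = 1 − 6Σd² / [n(n²−1)] = 1 − 6×62 / (6×35) = 1 − 372/210 ≈ -0.771

-0.771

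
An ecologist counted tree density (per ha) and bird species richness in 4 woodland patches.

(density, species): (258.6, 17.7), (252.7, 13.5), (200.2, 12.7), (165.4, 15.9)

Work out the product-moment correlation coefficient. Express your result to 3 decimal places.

0.169

n = 4, Σx = 876.9, Σy = 59.8, Σx² = 198168.45, Σy² = 909.64, Σxy = 13161.07
nΣxy − ΣxΣy = 52644.28 − 52438.62 = 205.66
nΣx² − (Σx)² = 792673.8 − 768953.61 = 23720.19; nΣy² − (Σy)² = 3638.56 − 3576.04 = 62.52
r = 205.66 / √(23720.19 × 62.52) = 205.66 / 1217.7792 ≈ 0.169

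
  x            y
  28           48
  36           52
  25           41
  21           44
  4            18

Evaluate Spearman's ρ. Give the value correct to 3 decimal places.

Rank x: 4, 5, 3, 2, 1
Rank y: 4, 5, 2, 3, 1
d = rank(x) − rank(y): 0, 0, 1, -1, 0; Σd² = 2
ρ = 1 − 6Σd² / [n(n²−1)] = 1 − 6×2 / (5×24) = 1 − 12/120 ≈ 0.900

0.900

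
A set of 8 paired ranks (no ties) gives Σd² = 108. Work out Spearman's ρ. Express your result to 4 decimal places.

-0.2857

ρ = 1 − 6Σd² / [n(n²−1)] = 1 − 6×108 / (8×63)
  = 1 − 648/504 = 1 − 1.28571 ≈ -0.2857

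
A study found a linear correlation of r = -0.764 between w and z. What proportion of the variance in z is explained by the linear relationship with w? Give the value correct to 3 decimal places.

0.584

r² = (-0.764)² = 0.584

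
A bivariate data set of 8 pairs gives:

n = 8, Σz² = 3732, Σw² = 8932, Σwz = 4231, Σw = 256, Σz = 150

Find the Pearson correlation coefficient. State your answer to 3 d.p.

-0.690

r = (nΣwz − ΣwΣz) / √[(nΣw² − (Σw)²)(nΣz² − (Σz)²)]
Numerator: 8×4231 − 256×150 = -4552
Denominator: √[(71456 − 65536)(29856 − 22500)] = √[5920 × 7356] = 6599.0545
r = -4552 / 6599.0545 ≈ -0.690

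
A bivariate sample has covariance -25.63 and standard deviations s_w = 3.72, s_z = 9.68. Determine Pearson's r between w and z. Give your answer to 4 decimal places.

-0.7118

r = Cov(w,z) / (s_w · s_z) = -25.63 / (3.72 × 9.68)
  = -25.63 / 36.0096 ≈ -0.7118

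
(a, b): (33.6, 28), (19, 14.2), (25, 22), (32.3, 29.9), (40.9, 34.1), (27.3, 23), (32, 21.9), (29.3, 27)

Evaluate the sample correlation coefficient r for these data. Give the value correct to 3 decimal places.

0.915

n = 8, Σa = 239.4, Σb = 200.1, Σa² = 7458.84, Σb² = 5264.07, Σab = 6240.86
nΣab − ΣaΣb = 49926.88 − 47903.94 = 2022.94
nΣa² − (Σa)² = 59670.72 − 57312.36 = 2358.36; nΣb² − (Σb)² = 42112.56 − 40040.01 = 2072.55
r = 2022.94 / √(2358.36 × 2072.55) = 2022.94 / 2210.8412 ≈ 0.915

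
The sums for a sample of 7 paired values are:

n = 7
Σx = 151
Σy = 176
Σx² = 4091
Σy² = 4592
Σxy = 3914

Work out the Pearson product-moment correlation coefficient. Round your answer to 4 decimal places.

0.3148

r = (nΣxy − ΣxΣy) / √[(nΣx² − (Σx)²)(nΣy² − (Σy)²)]
Numerator: 7×3914 − 151×176 = 822
Denominator: √[(28637 − 22801)(32144 − 30976)] = √[5836 × 1168] = 2610.8328
r = 822 / 2610.8328 ≈ 0.3148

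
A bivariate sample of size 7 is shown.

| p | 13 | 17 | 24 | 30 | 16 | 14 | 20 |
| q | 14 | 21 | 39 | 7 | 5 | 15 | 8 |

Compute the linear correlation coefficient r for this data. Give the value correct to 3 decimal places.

n = 7, Σp = 134, Σq = 109, Σp² = 2786, Σq² = 2521, Σpq = 2135
nΣpq − ΣpΣq = 14945 − 14606 = 339
nΣp² − (Σp)² = 19502 − 17956 = 1546; nΣq² − (Σq)² = 17647 − 11881 = 5766
r = 339 / √(1546 × 5766) = 339 / 2985.6718 ≈ 0.114

0.114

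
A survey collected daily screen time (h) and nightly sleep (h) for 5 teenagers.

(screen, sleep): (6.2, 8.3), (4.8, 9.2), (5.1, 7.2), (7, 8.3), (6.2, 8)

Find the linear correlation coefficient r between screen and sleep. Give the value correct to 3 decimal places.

n = 5, Σx = 29.3, Σy = 41, Σx² = 174.93, Σy² = 338.26, Σxy = 240.04
nΣxy − ΣxΣy = 1200.2 − 1201.3 = -1.1
nΣx² − (Σx)² = 874.65 − 858.49 = 16.16; nΣy² − (Σy)² = 1691.3 − 1681 = 10.3
r = -1.1 / √(16.16 × 10.3) = -1.1 / 12.9015 ≈ -0.085

-0.085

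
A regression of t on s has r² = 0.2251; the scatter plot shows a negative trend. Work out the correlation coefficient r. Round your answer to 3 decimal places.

-0.474

|r| = √0.2251 = 0.474
The association is negative, so r = −0.474.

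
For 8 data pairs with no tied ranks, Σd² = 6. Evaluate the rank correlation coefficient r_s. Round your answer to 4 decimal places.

ρ = 1 − 6Σd² / [n(n²−1)] = 1 − 6×6 / (8×63)
  = 1 − 36/504 = 1 − 0.07143 ≈ 0.9286

0.9286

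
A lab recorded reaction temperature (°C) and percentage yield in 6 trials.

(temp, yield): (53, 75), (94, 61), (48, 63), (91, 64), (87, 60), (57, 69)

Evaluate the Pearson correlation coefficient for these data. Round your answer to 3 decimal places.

-0.639

n = 6, Σx = 430, Σy = 392, Σx² = 33048, Σy² = 25772, Σxy = 27710
nΣxy − ΣxΣy = 166260 − 168560 = -2300
nΣx² − (Σx)² = 198288 − 184900 = 13388; nΣy² − (Σy)² = 154632 − 153664 = 968
r = -2300 / √(13388 × 968) = -2300 / 3599.9422 ≈ -0.639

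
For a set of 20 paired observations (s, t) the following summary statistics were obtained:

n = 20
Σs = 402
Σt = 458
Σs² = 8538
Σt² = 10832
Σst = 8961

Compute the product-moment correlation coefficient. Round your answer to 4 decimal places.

-0.6171

r = (nΣst − ΣsΣt) / √[(nΣs² − (Σs)²)(nΣt² − (Σt)²)]
Numerator: 20×8961 − 402×458 = -4896
Denominator: √[(170760 − 161604)(216640 − 209764)] = √[9156 × 6876] = 7934.5230
r = -4896 / 7934.5230 ≈ -0.6171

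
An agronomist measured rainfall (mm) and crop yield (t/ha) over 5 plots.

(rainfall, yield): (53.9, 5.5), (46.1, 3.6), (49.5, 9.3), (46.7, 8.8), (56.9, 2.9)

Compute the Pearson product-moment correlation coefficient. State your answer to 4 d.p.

n = 5, Σx = 253.1, Σy = 30.1, Σx² = 12899.17, Σy² = 215.55, Σxy = 1498.73
nΣxy − ΣxΣy = 7493.65 − 7618.31 = -124.66
nΣx² − (Σx)² = 64495.85 − 64059.61 = 436.24; nΣy² − (Σy)² = 1077.75 − 906.01 = 171.74
r = -124.66 / √(436.24 × 171.74) = -124.66 / 273.7149 ≈ -0.4554

-0.4554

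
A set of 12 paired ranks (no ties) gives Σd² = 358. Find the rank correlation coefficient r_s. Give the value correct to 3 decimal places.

ρ = 1 − 6Σd² / [n(n²−1)] = 1 − 6×358 / (12×143)
  = 1 − 2148/1716 = 1 − 1.2517 ≈ -0.252

-0.252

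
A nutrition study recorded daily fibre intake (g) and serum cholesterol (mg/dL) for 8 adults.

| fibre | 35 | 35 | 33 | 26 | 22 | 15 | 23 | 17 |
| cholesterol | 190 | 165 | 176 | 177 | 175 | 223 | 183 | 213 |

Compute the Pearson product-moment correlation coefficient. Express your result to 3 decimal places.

n = 8, Σx = 206, Σy = 1502, Σx² = 5742, Σy² = 284842, Σxy = 37860
nΣxy − ΣxΣy = 302880 − 309412 = -6532
nΣx² − (Σx)² = 45936 − 42436 = 3500; nΣy² − (Σy)² = 2278736 − 2256004 = 22732
r = -6532 / √(3500 × 22732) = -6532 / 8919.7534 ≈ -0.732

-0.732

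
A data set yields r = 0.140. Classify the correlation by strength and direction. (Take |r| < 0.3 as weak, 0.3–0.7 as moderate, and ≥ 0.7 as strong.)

weak positive

r = 0.140 > 0 so the relationship is positive.
|r| = 0.140, which falls in the weak range.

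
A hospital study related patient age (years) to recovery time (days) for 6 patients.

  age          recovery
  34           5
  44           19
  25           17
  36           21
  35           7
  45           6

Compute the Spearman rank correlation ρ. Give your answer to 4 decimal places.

0.1429

Rank age: 2, 5, 1, 4, 3, 6
Rank recovery: 1, 5, 4, 6, 3, 2
d = rank(age) − rank(recovery): 1, 0, -3, -2, 0, 4; Σd² = 30
ρ = 1 − 6Σd² / [n(n²−1)] = 1 − 6×30 / (6×35) = 1 − 180/210 ≈ 0.1429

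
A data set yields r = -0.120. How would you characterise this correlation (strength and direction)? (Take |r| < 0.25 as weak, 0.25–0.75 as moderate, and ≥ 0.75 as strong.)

r = -0.120 < 0 so the relationship is negative.
|r| = 0.120, which falls in the weak range.

weak negative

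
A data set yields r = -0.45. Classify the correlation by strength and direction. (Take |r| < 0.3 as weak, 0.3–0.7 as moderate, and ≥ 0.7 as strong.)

r = -0.45 < 0 so the relationship is negative.
|r| = 0.45, which falls in the moderate range.

moderate negative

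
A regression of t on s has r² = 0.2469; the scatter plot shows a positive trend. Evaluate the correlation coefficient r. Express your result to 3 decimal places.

|r| = √0.2469 = 0.497
The association is positive, so r = 0.497.

0.497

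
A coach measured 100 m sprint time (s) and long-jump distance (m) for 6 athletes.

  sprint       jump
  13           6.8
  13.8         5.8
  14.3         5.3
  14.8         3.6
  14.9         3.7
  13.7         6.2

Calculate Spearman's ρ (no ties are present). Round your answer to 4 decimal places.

-0.9429

Rank sprint: 1, 3, 4, 5, 6, 2
Rank jump: 6, 4, 3, 1, 2, 5
d = rank(sprint) − rank(jump): -5, -1, 1, 4, 4, -3; Σd² = 68
ρ = 1 − 6Σd² / [n(n²−1)] = 1 − 6×68 / (6×35) = 1 − 408/210 ≈ -0.9429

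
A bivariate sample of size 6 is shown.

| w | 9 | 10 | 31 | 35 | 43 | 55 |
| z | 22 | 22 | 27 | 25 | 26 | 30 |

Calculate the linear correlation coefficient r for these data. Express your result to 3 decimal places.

0.935

n = 6, Σw = 183, Σz = 152, Σw² = 7241, Σz² = 3898, Σwz = 4898
nΣwz − ΣwΣz = 29388 − 27816 = 1572
nΣw² − (Σw)² = 43446 − 33489 = 9957; nΣz² − (Σz)² = 23388 − 23104 = 284
r = 1572 / √(9957 × 284) = 1572 / 1681.6028 ≈ 0.935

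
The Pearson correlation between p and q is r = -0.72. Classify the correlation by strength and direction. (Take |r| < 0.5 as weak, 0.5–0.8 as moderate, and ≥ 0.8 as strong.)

r = -0.72 < 0 so the relationship is negative.
|r| = 0.72, which falls in the moderate range.

moderate negative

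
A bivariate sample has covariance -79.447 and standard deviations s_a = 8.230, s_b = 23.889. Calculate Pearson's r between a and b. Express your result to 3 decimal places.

-0.404

r = Cov(a,b) / (s_a · s_b) = -79.447 / (8.230 × 23.889)
  = -79.447 / 196.6065 ≈ -0.404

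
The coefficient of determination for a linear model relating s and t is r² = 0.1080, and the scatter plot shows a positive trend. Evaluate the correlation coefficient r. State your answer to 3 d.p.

0.329

|r| = √0.1080 = 0.329
The association is positive, so r = 0.329.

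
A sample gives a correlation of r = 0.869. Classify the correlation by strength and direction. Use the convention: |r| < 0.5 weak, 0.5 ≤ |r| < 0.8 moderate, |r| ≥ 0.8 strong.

r = 0.869 > 0 so the relationship is positive.
|r| = 0.869, which falls in the strong range.

strong positive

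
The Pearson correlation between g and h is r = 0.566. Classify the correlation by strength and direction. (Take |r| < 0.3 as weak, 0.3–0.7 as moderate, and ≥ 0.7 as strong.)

r = 0.566 > 0 so the relationship is positive.
|r| = 0.566, which falls in the moderate range.

moderate positive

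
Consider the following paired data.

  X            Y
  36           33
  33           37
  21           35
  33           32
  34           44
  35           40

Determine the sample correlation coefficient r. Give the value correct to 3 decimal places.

n = 6, ΣX = 192, ΣY = 221, ΣX² = 6296, ΣY² = 8243, ΣXY = 7096
nΣXY − ΣXΣY = 42576 − 42432 = 144
nΣX² − (ΣX)² = 37776 − 36864 = 912; nΣY² − (ΣY)² = 49458 − 48841 = 617
r = 144 / √(912 × 617) = 144 / 750.1360 ≈ 0.192

0.192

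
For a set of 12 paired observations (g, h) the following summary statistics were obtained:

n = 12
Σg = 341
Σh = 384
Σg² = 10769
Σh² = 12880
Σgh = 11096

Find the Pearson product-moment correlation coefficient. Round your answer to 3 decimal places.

0.230

r = (nΣgh − ΣgΣh) / √[(nΣg² − (Σg)²)(nΣh² − (Σh)²)]
Numerator: 12×11096 − 341×384 = 2208
Denominator: √[(129228 − 116281)(154560 − 147456)] = √[12947 × 7104] = 9590.3852
r = 2208 / 9590.3852 ≈ 0.230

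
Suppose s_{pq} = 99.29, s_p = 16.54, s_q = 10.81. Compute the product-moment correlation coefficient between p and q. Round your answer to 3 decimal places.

0.555

r = Cov(p,q) / (s_p · s_q) = 99.29 / (16.54 × 10.81)
  = 99.29 / 178.7974 ≈ 0.555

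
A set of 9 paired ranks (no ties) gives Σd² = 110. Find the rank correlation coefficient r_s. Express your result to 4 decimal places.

ρ = 1 − 6Σd² / [n(n²−1)] = 1 − 6×110 / (9×80)
  = 1 − 660/720 = 1 − 0.91667 ≈ 0.0833

0.0833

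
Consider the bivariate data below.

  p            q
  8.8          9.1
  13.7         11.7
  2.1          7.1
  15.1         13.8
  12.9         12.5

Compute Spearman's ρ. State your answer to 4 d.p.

0.9000

Rank p: 2, 4, 1, 5, 3
Rank q: 2, 3, 1, 5, 4
d = rank(p) − rank(q): 0, 1, 0, 0, -1; Σd² = 2
ρ = 1 − 6Σd² / [n(n²−1)] = 1 − 6×2 / (5×24) = 1 − 12/120 ≈ 0.9000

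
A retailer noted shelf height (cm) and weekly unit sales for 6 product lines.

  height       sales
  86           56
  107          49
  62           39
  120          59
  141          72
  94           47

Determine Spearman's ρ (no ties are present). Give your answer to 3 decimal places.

0.829

Rank height: 2, 4, 1, 5, 6, 3
Rank sales: 4, 3, 1, 5, 6, 2
d = rank(height) − rank(sales): -2, 1, 0, 0, 0, 1; Σd² = 6
ρ = 1 − 6Σd² / [n(n²−1)] = 1 − 6×6 / (6×35) = 1 − 36/210 ≈ 0.829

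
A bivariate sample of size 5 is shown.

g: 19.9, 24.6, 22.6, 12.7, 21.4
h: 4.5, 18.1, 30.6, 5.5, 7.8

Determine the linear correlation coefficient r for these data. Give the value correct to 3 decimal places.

n = 5, Σg = 101.2, Σh = 66.5, Σg² = 2131.18, Σh² = 1375.31, Σgh = 1463.14
nΣgh − ΣgΣh = 7315.7 − 6729.8 = 585.9
nΣg² − (Σg)² = 10655.9 − 10241.44 = 414.46; nΣh² − (Σh)² = 6876.55 − 4422.25 = 2454.3
r = 585.9 / √(414.46 × 2454.3) = 585.9 / 1008.5679 ≈ 0.581

0.581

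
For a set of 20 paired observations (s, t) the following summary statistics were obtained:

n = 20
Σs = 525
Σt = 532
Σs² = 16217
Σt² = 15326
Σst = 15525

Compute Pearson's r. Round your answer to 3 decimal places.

r = (nΣst − ΣsΣt) / √[(nΣs² − (Σs)²)(nΣt² − (Σt)²)]
Numerator: 20×15525 − 525×532 = 31200
Denominator: √[(324340 − 275625)(306520 − 283024)] = √[48715 × 23496] = 33832.0505
r = 31200 / 33832.0505 ≈ 0.922

0.922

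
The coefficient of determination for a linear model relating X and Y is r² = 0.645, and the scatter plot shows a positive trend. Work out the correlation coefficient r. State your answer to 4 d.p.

|r| = √0.645 = 0.8031
The association is positive, so r = 0.8031.

0.8031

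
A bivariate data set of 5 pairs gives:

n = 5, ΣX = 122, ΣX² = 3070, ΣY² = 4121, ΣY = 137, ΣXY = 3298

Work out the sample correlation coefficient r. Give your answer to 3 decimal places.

-0.242

r = (nΣXY − ΣXΣY) / √[(nΣX² − (ΣX)²)(nΣY² − (ΣY)²)]
Numerator: 5×3298 − 122×137 = -224
Denominator: √[(15350 − 14884)(20605 − 18769)] = √[466 × 1836] = 924.9735
r = -224 / 924.9735 ≈ -0.242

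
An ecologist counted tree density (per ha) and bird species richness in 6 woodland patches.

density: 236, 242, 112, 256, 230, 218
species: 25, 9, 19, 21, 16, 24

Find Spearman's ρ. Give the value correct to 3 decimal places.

-0.086

Rank density: 4, 5, 1, 6, 3, 2
Rank species: 6, 1, 3, 4, 2, 5
d = rank(density) − rank(species): -2, 4, -2, 2, 1, -3; Σd² = 38
ρ = 1 − 6Σd² / [n(n²−1)] = 1 − 6×38 / (6×35) = 1 − 228/210 ≈ -0.086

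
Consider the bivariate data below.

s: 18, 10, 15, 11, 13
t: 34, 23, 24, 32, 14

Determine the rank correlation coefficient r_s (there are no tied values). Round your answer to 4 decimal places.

0.5000

Rank s: 5, 1, 4, 2, 3
Rank t: 5, 2, 3, 4, 1
d = rank(s) − rank(t): 0, -1, 1, -2, 2; Σd² = 10
ρ = 1 − 6Σd² / [n(n²−1)] = 1 − 6×10 / (5×24) = 1 − 60/120 ≈ 0.5000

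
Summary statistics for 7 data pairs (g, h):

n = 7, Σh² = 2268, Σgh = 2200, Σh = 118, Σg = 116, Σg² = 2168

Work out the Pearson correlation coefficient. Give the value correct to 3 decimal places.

0.934

r = (nΣgh − ΣgΣh) / √[(nΣg² − (Σg)²)(nΣh² − (Σh)²)]
Numerator: 7×2200 − 116×118 = 1712
Denominator: √[(15176 − 13456)(15876 − 13924)] = √[1720 × 1952] = 1832.3318
r = 1712 / 1832.3318 ≈ 0.934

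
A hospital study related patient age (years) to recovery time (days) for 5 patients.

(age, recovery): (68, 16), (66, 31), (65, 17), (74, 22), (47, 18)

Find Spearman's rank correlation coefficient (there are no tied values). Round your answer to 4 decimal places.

Rank age: 4, 3, 2, 5, 1
Rank recovery: 1, 5, 2, 4, 3
d = rank(age) − rank(recovery): 3, -2, 0, 1, -2; Σd² = 18
ρ = 1 − 6Σd² / [n(n²−1)] = 1 − 6×18 / (5×24) = 1 − 108/120 ≈ 0.1000

0.1000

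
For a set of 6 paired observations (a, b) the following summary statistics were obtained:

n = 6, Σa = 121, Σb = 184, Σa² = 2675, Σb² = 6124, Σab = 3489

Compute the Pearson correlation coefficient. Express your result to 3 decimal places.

-0.659

r = (nΣab − ΣaΣb) / √[(nΣa² − (Σa)²)(nΣb² − (Σb)²)]
Numerator: 6×3489 − 121×184 = -1330
Denominator: √[(16050 − 14641)(36744 − 33856)] = √[1409 × 2888] = 2017.2238
r = -1330 / 2017.2238 ≈ -0.659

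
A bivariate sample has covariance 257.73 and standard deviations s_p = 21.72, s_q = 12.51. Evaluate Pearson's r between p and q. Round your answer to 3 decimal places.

0.949

r = Cov(p,q) / (s_p · s_q) = 257.73 / (21.72 × 12.51)
  = 257.73 / 271.7172 ≈ 0.949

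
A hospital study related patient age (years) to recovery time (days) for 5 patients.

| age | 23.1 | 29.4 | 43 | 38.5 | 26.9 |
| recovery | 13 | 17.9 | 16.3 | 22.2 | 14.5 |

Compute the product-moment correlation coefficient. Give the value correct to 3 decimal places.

n = 5, Σx = 160.9, Σy = 83.9, Σx² = 5452.83, Σy² = 1458.19, Σxy = 2772.21
nΣxy − ΣxΣy = 13861.05 − 13499.51 = 361.54
nΣx² − (Σx)² = 27264.15 − 25888.81 = 1375.34; nΣy² − (Σy)² = 7290.95 − 7039.21 = 251.74
r = 361.54 / √(1375.34 × 251.74) = 361.54 / 588.4115 ≈ 0.614

0.614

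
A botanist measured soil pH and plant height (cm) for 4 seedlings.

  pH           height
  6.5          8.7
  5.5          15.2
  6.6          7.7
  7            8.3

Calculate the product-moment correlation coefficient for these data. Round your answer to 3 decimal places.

n = 4, Σx = 25.6, Σy = 39.9, Σx² = 165.06, Σy² = 434.91, Σxy = 249.07
nΣxy − ΣxΣy = 996.28 − 1021.44 = -25.16
nΣx² − (Σx)² = 660.24 − 655.36 = 4.88; nΣy² − (Σy)² = 1739.64 − 1592.01 = 147.63
r = -25.16 / √(4.88 × 147.63) = -25.16 / 26.8409 ≈ -0.937

-0.937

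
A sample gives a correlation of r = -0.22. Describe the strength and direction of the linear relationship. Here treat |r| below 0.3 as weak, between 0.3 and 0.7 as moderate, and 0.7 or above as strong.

r = -0.22 < 0 so the relationship is negative.
|r| = 0.22, which falls in the weak range.

weak negative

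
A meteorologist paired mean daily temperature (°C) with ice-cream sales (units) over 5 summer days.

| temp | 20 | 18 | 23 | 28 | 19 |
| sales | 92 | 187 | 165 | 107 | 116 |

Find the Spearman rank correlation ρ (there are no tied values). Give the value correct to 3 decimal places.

-0.500

Rank temp: 3, 1, 4, 5, 2
Rank sales: 1, 5, 4, 2, 3
d = rank(temp) − rank(sales): 2, -4, 0, 3, -1; Σd² = 30
ρ = 1 − 6Σd² / [n(n²−1)] = 1 − 6×30 / (5×24) = 1 − 180/120 ≈ -0.500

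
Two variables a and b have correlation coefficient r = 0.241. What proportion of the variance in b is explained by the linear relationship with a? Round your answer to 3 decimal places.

0.058

r² = (0.241)² = 0.058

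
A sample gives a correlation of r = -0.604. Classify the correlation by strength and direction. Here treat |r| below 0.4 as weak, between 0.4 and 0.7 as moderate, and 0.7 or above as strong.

moderate negative

r = -0.604 < 0 so the relationship is negative.
|r| = 0.604, which falls in the moderate range.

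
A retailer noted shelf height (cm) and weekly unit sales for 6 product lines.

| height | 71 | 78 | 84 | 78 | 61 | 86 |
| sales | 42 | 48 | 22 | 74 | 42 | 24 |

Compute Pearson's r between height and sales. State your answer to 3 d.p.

-0.305

n = 6, Σx = 458, Σy = 252, Σx² = 35382, Σy² = 12368, Σxy = 18972
nΣxy − ΣxΣy = 113832 − 115416 = -1584
nΣx² − (Σx)² = 212292 − 209764 = 2528; nΣy² − (Σy)² = 74208 − 63504 = 10704
r = -1584 / √(2528 × 10704) = -1584 / 5201.8950 ≈ -0.305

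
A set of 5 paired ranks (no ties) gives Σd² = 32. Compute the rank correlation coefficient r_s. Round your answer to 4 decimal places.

ρ = 1 − 6Σd² / [n(n²−1)] = 1 − 6×32 / (5×24)
  = 1 − 192/120 = 1 − 1.60000 ≈ -0.6000

-0.6000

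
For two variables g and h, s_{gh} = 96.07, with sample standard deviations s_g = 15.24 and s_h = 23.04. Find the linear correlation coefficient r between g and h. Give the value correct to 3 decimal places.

0.274

r = Cov(g,h) / (s_g · s_h) = 96.07 / (15.24 × 23.04)
  = 96.07 / 351.1296 ≈ 0.274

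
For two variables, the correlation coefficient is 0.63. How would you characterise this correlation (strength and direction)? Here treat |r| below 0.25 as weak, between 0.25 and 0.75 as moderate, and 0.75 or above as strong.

moderate positive

r = 0.63 > 0 so the relationship is positive.
|r| = 0.63, which falls in the moderate range.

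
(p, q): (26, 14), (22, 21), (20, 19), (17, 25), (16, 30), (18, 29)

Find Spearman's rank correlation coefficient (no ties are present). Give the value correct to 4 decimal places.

-0.8857

Rank p: 6, 5, 4, 2, 1, 3
Rank q: 1, 3, 2, 4, 6, 5
d = rank(p) − rank(q): 5, 2, 2, -2, -5, -2; Σd² = 66
ρ = 1 − 6Σd² / [n(n²−1)] = 1 − 6×66 / (6×35) = 1 − 396/210 ≈ -0.8857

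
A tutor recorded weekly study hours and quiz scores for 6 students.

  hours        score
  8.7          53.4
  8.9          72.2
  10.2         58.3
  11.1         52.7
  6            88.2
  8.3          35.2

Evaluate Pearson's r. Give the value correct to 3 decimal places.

-0.526

n = 6, Σx = 53.2, Σy = 360, Σx² = 487.04, Σy² = 23258.86, Σxy = 3108.15
nΣxy − ΣxΣy = 18648.9 − 19152 = -503.1
nΣx² − (Σx)² = 2922.24 − 2830.24 = 92; nΣy² − (Σy)² = 139553.16 − 129600 = 9953.16
r = -503.1 / √(92 × 9953.16) = -503.1 / 956.9173 ≈ -0.526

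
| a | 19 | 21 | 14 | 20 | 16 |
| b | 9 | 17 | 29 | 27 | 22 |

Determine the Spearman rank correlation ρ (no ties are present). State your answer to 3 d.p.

Rank a: 3, 5, 1, 4, 2
Rank b: 1, 2, 5, 4, 3
d = rank(a) − rank(b): 2, 3, -4, 0, -1; Σd² = 30
ρ = 1 − 6Σd² / [n(n²−1)] = 1 − 6×30 / (5×24) = 1 − 180/120 ≈ -0.500

-0.500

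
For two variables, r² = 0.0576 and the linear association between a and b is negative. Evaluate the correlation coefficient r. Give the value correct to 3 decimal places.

|r| = √0.0576 = 0.240
The association is negative, so r = −0.240.

-0.240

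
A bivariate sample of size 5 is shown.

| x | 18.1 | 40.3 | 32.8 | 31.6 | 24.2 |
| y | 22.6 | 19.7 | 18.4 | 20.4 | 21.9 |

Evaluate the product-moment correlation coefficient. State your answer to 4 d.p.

n = 5, Σx = 147, Σy = 103, Σx² = 4611.74, Σy² = 2133.18, Σxy = 2981.11
nΣxy − ΣxΣy = 14905.55 − 15141 = -235.45
nΣx² − (Σx)² = 23058.7 − 21609 = 1449.7; nΣy² − (Σy)² = 10665.9 − 10609 = 56.9
r = -235.45 / √(1449.7 × 56.9) = -235.45 / 287.2071 ≈ -0.8198

-0.8198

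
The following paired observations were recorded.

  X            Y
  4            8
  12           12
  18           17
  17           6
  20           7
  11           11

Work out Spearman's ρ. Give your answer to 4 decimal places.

Rank X: 1, 3, 5, 4, 6, 2
Rank Y: 3, 5, 6, 1, 2, 4
d = rank(X) − rank(Y): -2, -2, -1, 3, 4, -2; Σd² = 38
ρ = 1 − 6Σd² / [n(n²−1)] = 1 − 6×38 / (6×35) = 1 − 228/210 ≈ -0.0857

-0.0857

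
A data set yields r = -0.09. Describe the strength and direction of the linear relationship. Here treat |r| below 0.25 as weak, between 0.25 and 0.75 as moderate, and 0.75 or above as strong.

r = -0.09 < 0 so the relationship is negative.
|r| = 0.09, which falls in the weak range.

weak negative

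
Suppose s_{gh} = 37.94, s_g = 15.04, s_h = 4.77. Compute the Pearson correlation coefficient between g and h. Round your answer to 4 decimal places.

0.5288

r = Cov(g,h) / (s_g · s_h) = 37.94 / (15.04 × 4.77)
  = 37.94 / 71.7408 ≈ 0.5288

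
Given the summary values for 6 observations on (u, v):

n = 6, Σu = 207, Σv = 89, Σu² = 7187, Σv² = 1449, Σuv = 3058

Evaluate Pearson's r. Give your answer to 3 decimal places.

r = (nΣuv − ΣuΣv) / √[(nΣu² − (Σu)²)(nΣv² − (Σv)²)]
Numerator: 6×3058 − 207×89 = -75
Denominator: √[(43122 − 42849)(8694 − 7921)] = √[273 × 773] = 459.3789
r = -75 / 459.3789 ≈ -0.163

-0.163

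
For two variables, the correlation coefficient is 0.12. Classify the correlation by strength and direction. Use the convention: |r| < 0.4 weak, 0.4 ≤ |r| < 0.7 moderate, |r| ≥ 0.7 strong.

r = 0.12 > 0 so the relationship is positive.
|r| = 0.12, which falls in the weak range.

weak positive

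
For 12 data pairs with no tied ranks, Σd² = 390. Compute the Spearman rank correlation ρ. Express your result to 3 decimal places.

ρ = 1 − 6Σd² / [n(n²−1)] = 1 − 6×390 / (12×143)
  = 1 − 2340/1716 = 1 − 1.3636 ≈ -0.364

-0.364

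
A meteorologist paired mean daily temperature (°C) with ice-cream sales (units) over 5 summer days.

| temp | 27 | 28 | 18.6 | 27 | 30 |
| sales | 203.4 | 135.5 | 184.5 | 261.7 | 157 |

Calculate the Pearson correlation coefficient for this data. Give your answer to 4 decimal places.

n = 5, Σx = 130.6, Σy = 942.1, Σx² = 3487.96, Σy² = 186907.95, Σxy = 24493.4
nΣxy − ΣxΣy = 122467 − 123038.26 = -571.26
nΣx² − (Σx)² = 17439.8 − 17056.36 = 383.44; nΣy² − (Σy)² = 934539.75 − 887552.41 = 46987.34
r = -571.26 / √(383.44 × 46987.34) = -571.26 / 4244.6231 ≈ -0.1346

-0.1346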